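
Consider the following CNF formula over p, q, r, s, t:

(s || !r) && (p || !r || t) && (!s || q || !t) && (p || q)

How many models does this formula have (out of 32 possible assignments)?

15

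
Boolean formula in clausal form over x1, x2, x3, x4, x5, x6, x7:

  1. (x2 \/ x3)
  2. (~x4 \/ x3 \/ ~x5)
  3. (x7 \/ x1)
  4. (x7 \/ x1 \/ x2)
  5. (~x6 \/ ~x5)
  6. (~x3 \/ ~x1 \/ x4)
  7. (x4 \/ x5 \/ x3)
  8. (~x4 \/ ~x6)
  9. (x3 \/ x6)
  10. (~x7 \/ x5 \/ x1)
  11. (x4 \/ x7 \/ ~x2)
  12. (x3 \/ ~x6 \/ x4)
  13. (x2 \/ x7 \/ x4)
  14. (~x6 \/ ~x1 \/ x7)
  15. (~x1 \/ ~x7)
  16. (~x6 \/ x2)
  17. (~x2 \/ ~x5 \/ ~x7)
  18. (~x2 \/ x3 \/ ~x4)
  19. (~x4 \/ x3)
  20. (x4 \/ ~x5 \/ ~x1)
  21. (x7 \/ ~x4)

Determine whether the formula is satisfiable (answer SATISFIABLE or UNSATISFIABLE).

Branch on x1: take x1 = False.
  then x7 is forced to True.
  then x5 is forced to True.
  then x6 is forced to False.
  then x3 is forced to True.
  then x2 is forced to False.
x4 is now unconstrained; take x4 = True.
Every clause has at least one true literal under this assignment.
So x1=F  x2=F  x3=T  x4=T  x5=T  x6=F  x7=T is a satisfying assignment.

SATISFIABLE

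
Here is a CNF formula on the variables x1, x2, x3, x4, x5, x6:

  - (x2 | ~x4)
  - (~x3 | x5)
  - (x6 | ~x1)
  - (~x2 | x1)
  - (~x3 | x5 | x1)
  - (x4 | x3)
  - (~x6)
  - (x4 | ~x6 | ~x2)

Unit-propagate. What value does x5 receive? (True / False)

True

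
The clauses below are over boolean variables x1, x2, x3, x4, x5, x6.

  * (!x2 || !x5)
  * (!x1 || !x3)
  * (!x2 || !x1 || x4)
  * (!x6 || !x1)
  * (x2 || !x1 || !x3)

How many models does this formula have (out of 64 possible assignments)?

Split on x1, then x2.
  x1=1, x2=1: remaining (x3,x4,x5,x6) ∈ {(0,1,0,0)} — 1.
  x1=1, x2=0: remaining (x3,x4,x5,x6) ∈ {(0,0,0,0); (0,0,1,0); (0,1,0,0); (0,1,1,0)} — 4.
  x1=0, x2=1: forces x5=0; x3, x4, x6 free → 2^3 = 8.
  x1=0, x2=0: x3, x4, x5, x6 free → 2^4 = 16.
Total: 1 + 4 + 8 + 16 = 29.

29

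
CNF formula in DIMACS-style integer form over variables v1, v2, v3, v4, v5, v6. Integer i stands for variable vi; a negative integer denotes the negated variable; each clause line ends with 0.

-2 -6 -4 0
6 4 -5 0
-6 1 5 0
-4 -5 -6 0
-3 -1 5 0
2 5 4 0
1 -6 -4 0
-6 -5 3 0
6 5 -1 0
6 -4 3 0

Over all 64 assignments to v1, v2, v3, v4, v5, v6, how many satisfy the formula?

14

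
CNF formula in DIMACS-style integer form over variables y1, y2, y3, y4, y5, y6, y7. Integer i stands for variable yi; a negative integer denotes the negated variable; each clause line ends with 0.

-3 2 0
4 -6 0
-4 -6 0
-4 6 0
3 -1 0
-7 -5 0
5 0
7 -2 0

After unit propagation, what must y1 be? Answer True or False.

(y5) is a unit clause: y5 = True.
From (~y5 \/ ~y7) and y5 = True: y7 = False.
(y7 \/ ~y2): since y7 = False, the clause reduces to (~y2). y2 = False.
(~y3 \/ y2): since y2 = False, the clause reduces to (~y3). y3 = False.
In (y3 \/ ~y1), y3 is now false; ~y1 must hold, so y1 = False.

False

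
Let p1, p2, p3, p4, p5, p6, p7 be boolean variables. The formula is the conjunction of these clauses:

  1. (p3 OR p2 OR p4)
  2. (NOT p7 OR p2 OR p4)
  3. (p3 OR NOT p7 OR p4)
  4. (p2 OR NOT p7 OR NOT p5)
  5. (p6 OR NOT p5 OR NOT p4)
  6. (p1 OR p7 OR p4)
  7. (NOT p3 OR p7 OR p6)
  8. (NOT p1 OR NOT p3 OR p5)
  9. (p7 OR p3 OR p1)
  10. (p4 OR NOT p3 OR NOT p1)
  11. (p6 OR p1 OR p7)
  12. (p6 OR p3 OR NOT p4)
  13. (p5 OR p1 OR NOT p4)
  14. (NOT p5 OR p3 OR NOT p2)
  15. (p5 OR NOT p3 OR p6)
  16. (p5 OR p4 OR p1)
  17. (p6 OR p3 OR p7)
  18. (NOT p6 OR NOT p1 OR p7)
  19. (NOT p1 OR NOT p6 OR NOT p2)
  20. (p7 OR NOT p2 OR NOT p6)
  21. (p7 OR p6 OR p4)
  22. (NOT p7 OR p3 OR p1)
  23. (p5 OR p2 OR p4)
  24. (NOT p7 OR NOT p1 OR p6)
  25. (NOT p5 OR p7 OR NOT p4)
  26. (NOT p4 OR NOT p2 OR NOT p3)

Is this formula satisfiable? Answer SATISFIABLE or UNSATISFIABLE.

SATISFIABLE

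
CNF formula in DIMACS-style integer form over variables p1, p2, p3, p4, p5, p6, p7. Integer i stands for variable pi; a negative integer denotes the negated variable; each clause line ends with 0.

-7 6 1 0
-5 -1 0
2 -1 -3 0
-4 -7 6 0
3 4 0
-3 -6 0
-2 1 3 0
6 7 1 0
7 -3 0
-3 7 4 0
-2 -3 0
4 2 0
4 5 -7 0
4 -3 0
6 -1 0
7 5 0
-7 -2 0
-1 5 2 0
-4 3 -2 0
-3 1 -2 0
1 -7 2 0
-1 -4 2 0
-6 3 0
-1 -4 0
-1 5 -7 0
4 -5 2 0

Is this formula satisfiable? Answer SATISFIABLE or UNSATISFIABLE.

UNSATISFIABLE

p1 = True:
  propagation gives p5=False, p6=True, p3=False; an empty clause results — contradiction.
p1 = False:
  p3 = True:
    propagation gives p6=False, p7=False; an empty clause results — contradiction.
  p3 = False:
    propagation gives p4=True, p2=False, p7=False, p6=True; an empty clause results — contradiction.
Every branch closes, so no satisfying assignment exists.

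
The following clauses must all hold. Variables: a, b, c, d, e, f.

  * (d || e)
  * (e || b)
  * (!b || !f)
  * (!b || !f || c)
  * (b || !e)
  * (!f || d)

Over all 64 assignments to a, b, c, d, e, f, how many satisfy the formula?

Split on b, then e.
  b=T, e=T: forces f=F; a, c, d free → 2^3 = 8.
  b=T, e=F: remaining (a,c,d,f) ∈ {(F,F,T,F); (F,T,T,F); (T,F,T,F); (T,T,T,F)} — 4.
  b=F, e=T: a clause becomes empty — 0.
  b=F, e=F: a clause becomes empty — 0.
Total: 8 + 4 + 0 + 0 = 12.

12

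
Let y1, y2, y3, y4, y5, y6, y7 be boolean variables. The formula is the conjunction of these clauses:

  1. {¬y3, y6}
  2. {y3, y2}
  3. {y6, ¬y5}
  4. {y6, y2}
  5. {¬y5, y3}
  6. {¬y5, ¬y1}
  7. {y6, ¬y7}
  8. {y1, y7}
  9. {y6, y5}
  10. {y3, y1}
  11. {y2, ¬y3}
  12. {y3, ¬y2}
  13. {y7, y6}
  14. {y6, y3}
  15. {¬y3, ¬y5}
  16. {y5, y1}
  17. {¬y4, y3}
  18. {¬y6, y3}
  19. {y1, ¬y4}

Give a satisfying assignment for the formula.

y1=True  y2=True  y3=True  y4=False  y5=False  y6=True  y7=True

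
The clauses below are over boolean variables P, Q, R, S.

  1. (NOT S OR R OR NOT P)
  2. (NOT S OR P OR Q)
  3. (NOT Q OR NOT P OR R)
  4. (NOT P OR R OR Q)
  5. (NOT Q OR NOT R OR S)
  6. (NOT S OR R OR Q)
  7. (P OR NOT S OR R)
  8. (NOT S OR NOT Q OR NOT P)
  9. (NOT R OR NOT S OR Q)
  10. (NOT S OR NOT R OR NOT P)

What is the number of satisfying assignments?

5

Satisfying assignments:
  P=F Q=F R=F S=F
  P=F Q=F R=T S=F
  P=F Q=T R=F S=F
  P=F Q=T R=T S=T
  P=T Q=F R=T S=F
That's 5 in total.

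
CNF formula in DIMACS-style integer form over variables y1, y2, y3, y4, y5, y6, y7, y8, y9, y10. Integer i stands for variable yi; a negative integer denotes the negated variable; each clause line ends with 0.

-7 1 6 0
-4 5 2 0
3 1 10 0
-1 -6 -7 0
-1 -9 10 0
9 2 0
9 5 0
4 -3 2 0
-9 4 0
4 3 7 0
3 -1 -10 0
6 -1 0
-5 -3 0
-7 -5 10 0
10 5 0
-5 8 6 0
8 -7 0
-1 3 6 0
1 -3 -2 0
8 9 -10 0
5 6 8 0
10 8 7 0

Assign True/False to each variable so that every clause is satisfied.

y8 occurs only positively in the remaining clauses — set y8 = True.
Try y1 = False.
Branch on y2: take y2 = False.
  then y9 is forced to True.
  then y4 is forced to True.
  then y5 is forced to True.
  then y3 is forced to False.
  then y10 is forced to True.
Branch on y6: take y6 = True.
y7 is now unconstrained; take y7 = False.

y1 = False, y2 = False, y3 = False, y4 = True, y5 = True, y6 = True, y7 = False, y8 = True, y9 = True, y10 = True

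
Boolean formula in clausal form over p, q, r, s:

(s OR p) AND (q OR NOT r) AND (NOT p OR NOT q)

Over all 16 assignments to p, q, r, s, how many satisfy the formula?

5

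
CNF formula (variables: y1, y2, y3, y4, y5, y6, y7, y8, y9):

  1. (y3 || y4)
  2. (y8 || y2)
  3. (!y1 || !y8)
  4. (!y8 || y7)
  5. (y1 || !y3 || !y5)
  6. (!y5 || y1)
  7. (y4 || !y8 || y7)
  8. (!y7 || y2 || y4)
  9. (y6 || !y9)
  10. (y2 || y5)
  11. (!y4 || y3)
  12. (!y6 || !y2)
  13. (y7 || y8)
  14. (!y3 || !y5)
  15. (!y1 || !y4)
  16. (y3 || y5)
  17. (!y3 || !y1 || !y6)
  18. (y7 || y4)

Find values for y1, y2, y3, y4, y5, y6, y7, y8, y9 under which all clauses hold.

y9 occurs only negated in the remaining clauses — set y9 = False.
Try y1 = True.
  then y8 is forced to False.
  then y2 is forced to True.
  then y6 is forced to False.
  then y7 is forced to True.
  then y4 is forced to False.
  then y3 is forced to True.
  then y5 is forced to False.

y1=1  y2=1  y3=1  y4=0  y5=0  y6=0  y7=1  y8=0  y9=0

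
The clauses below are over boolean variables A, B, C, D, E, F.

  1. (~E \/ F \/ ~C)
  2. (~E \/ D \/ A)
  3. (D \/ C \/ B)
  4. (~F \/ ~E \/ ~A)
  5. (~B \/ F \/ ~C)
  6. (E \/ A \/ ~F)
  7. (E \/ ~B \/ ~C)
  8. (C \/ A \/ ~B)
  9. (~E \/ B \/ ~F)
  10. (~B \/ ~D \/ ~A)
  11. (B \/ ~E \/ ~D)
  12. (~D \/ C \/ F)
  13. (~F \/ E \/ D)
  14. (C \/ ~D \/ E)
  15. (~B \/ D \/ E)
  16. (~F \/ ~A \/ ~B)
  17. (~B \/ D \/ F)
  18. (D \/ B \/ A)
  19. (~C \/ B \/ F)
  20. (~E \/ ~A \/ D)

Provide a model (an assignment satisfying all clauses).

A=True  B=False  C=True  D=True  E=False  F=True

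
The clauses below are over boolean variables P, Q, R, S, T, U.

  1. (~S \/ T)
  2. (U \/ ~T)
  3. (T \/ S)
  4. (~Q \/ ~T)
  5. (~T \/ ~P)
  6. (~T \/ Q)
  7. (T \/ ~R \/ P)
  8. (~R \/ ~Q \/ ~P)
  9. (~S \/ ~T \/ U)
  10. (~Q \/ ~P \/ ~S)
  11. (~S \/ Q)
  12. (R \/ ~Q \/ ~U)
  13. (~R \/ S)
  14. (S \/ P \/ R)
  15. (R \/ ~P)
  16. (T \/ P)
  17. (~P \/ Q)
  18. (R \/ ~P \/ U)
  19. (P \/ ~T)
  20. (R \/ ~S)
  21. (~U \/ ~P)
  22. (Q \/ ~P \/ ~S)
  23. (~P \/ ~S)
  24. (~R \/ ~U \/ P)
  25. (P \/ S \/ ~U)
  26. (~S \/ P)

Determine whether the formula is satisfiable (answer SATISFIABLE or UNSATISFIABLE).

P = True:
  propagation gives T=False, S=False; an empty clause results — contradiction.
P = False:
  propagation gives T=True; an empty clause results — contradiction.
Every branch closes, so no satisfying assignment exists.

UNSATISFIABLE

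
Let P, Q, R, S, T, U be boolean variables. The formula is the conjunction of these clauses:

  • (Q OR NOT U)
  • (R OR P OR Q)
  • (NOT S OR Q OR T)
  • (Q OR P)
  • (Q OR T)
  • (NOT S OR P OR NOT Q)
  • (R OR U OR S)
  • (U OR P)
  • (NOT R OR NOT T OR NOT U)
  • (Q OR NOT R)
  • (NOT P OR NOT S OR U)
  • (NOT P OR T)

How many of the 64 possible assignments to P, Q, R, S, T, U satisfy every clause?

6

The models are:
  P=0 Q=1 R=0 S=0 T=0 U=1
  P=0 Q=1 R=0 S=0 T=1 U=1
  P=0 Q=1 R=1 S=0 T=0 U=1
  P=1 Q=1 R=0 S=0 T=1 U=1
  P=1 Q=1 R=0 S=1 T=1 U=1
  P=1 Q=1 R=1 S=0 T=1 U=0
That's 6 in total.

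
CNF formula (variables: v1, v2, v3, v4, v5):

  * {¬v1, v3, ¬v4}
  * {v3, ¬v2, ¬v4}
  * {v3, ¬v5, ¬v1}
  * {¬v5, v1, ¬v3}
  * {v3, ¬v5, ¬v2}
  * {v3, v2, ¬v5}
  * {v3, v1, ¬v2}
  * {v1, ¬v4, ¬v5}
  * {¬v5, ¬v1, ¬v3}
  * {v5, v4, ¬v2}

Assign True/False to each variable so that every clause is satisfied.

v1 = T, v2 = F, v3 = F, v4 = F, v5 = F

Set v1 = True and propagate.
For the remaining variables, v2 = False, v3 = False, v4 = False, v5 = False works.
Every clause has at least one true literal under this assignment.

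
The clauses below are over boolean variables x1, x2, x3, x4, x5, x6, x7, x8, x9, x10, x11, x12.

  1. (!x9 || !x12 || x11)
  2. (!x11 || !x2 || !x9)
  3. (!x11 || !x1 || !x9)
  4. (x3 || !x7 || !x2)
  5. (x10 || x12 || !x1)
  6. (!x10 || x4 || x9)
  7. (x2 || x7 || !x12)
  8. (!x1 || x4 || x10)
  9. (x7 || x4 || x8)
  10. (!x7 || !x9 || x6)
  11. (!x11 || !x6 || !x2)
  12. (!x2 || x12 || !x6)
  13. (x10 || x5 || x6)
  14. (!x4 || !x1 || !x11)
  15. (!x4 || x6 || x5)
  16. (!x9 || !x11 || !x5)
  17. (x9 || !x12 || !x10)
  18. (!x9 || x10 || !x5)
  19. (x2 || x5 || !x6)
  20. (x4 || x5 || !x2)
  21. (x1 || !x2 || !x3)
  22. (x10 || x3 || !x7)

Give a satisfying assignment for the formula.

Set x1 = True and propagate.
Try x2 = True.
The remaining clauses are satisfied by x3 = False, x4 = True, x5 = True, x6 = False, x7 = False, x8 = False, x9 = False, x10 = True, x11 = False, x12 = False.

x1=T, x2=T, x3=F, x4=T, x5=T, x6=F, x7=F, x8=F, x9=F, x10=T, x11=F, x12=F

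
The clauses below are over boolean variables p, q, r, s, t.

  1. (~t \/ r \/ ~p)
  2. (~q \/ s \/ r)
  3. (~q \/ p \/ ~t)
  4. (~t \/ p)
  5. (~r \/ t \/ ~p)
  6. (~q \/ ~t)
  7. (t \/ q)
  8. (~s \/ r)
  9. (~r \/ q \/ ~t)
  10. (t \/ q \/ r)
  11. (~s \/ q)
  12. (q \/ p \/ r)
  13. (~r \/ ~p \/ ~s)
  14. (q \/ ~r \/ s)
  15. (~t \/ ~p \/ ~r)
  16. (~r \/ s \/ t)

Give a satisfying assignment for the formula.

p = False, q = True, r = True, s = True, t = False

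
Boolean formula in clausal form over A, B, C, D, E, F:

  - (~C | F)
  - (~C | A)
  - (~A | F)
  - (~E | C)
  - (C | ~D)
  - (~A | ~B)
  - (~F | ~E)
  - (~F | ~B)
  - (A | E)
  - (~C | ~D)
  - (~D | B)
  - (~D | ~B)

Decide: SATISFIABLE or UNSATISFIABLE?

Pure literal: D appears only negated; assign D = False.
Try A = True.
  then F is forced to True.
  then B is forced to False.
  then E is forced to False.
C is now unconstrained; take C = True.
Every clause has at least one true literal under this assignment.
So A=1  B=0  C=1  D=0  E=0  F=1 is a satisfying assignment.

SATISFIABLE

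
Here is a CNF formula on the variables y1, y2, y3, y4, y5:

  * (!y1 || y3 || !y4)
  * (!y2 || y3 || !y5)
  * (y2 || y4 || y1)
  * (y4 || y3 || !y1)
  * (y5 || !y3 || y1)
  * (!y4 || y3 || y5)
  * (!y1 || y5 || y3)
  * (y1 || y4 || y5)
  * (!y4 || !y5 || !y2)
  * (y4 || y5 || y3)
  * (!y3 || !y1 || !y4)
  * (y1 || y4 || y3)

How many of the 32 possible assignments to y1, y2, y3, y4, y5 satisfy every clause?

Split on y3, then y4.
  y3=1, y4=1: remaining (y1,y2,y5) ∈ {(0,0,1)} — 1.
  y3=1, y4=0: 5 of the 8 assignments to (y1,y2,y5) work.
  y3=0, y4=1: remaining (y1,y2,y5) ∈ {(0,0,1)} — 1.
  y3=0, y4=0: a clause becomes empty — 0.
Total: 1 + 5 + 1 + 0 = 7.

7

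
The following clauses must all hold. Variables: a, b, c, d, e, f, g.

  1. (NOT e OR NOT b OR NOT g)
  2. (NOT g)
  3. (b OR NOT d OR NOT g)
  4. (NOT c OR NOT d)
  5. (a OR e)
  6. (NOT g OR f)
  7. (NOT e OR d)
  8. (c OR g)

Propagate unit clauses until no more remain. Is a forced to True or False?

(NOT g) is a unit clause: g = False.
From (g OR c) and g = False: c = True.
In (NOT d OR NOT c), NOT c is now false; NOT d must hold, so d = False.
In (NOT e OR d), d is now false; NOT e must hold, so e = False.
(e OR a): since e = False, the clause reduces to (a). a = True.

True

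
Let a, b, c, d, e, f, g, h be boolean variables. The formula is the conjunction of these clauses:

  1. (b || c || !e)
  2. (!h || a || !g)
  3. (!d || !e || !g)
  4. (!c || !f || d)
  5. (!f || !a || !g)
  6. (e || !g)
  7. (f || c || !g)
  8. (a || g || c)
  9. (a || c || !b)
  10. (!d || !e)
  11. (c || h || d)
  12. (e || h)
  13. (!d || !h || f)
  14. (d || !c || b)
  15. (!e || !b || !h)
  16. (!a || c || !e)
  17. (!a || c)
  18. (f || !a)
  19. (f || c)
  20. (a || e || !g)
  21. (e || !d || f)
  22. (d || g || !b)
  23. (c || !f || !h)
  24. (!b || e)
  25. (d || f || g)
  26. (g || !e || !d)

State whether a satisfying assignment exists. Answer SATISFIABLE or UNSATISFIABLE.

SATISFIABLE

Branch on a: take a = False.
Try b = True.
  then c is forced to True.
  then e is forced to True.
  then d is forced to False.
  then f is forced to False.
  then h is forced to False.
  then g is forced to True.
Every clause has at least one true literal under this assignment.
So a=False  b=True  c=True  d=False  e=True  f=False  g=True  h=False is a satisfying assignment.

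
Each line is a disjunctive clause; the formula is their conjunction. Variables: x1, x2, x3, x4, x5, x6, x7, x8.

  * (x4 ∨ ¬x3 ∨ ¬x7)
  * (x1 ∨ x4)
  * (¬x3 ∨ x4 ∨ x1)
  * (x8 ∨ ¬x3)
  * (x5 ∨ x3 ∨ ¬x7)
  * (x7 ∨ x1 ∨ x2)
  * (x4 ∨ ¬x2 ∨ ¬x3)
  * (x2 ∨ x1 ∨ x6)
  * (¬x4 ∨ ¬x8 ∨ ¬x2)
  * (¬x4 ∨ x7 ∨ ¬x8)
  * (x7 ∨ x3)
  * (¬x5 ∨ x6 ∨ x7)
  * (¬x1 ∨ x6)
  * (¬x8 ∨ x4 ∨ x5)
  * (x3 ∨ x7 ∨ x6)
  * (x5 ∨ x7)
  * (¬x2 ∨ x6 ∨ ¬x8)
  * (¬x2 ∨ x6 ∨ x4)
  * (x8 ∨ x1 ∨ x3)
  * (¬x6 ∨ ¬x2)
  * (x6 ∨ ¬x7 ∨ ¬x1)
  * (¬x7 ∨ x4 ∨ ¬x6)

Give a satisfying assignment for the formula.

x1=True, x2=False, x3=False, x4=True, x5=True, x6=True, x7=True, x8=True

Check each clause:
  1. (x4 ∨ ¬x3 ∨ ¬x7) — x4 is true.
  2. (x1 ∨ x4) — x1 is true.
  3. (x1 ∨ ¬x3 ∨ x4) — x1 is true.
  4. (x8 ∨ ¬x3) — x8 is true.
  5. (¬x7 ∨ x5 ∨ x3) — x5 is true.
  6. (x2 ∨ x7 ∨ x1) — x1 is true.
  7. (¬x2 ∨ ¬x3 ∨ x4) — x4 is true.
  8. (x6 ∨ x1 ∨ x2) — x1 is true.
  9. (¬x2 ∨ ¬x8 ∨ ¬x4) — ¬x2 is true.
  10. (x7 ∨ ¬x4 ∨ ¬x8) — x7 is true.
  11. (x7 ∨ x3) — x7 is true.
  12. (x7 ∨ ¬x5 ∨ x6) — x6 is true.
  13. (¬x1 ∨ x6) — x6 is true.
  14. (x5 ∨ x4 ∨ ¬x8) — x4 is true.
  15. (x7 ∨ x3 ∨ x6) — x6 is true.
  16. (x5 ∨ x7) — x5 is true.
  17. (¬x8 ∨ x6 ∨ ¬x2) — x6 is true.
  18. (x4 ∨ x6 ∨ ¬x2) — x4 is true.
  19. (x1 ∨ x3 ∨ x8) — x8 is true.
  20. (¬x2 ∨ ¬x6) — ¬x2 is true.
  21. (x6 ∨ ¬x1 ∨ ¬x7) — x6 is true.
  22. (¬x6 ∨ ¬x7 ∨ x4) — x4 is true.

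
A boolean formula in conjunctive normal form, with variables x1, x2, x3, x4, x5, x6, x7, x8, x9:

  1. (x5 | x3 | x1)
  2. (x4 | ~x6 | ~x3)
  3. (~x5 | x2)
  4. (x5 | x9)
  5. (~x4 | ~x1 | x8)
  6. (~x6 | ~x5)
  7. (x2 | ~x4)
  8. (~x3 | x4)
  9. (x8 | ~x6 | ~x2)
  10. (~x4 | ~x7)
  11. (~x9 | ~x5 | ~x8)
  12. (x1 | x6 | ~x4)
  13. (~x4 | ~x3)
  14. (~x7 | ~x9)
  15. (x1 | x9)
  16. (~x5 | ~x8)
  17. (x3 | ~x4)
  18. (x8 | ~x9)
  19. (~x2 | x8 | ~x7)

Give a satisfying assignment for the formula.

x1 = True, x2 = True, x3 = False, x4 = False, x5 = True, x6 = False, x7 = False, x8 = False, x9 = False

x7 occurs only negated in the remaining clauses — set x7 = False.
Try x1 = True.
For the remaining variables, x2 = True, x3 = False, x4 = False, x5 = True, x6 = False, x8 = False, x9 = False works.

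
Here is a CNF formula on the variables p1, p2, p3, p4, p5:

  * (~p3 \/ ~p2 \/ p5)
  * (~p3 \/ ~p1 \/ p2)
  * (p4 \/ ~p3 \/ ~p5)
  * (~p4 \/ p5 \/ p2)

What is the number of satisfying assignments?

18

Case analysis on p2 and p3:
  p2=1, p3=1: remaining (p1,p4,p5) ∈ {(0,1,1); (1,1,1)} — 2.
  p2=1, p3=0: p1, p4, p5 free → 2^3 = 8.
  p2=0, p3=1: remaining (p1,p4,p5) ∈ {(0,0,0); (0,1,1)} — 2.
  p2=0, p3=0: p1 free; 3 ways for (p4,p5) × 2^1 = 6.
Total: 2 + 8 + 2 + 6 = 18.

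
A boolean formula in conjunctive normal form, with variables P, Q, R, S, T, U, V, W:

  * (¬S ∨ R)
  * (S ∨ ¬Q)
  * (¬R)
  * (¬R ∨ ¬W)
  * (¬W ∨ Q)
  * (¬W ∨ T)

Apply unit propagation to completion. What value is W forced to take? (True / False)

False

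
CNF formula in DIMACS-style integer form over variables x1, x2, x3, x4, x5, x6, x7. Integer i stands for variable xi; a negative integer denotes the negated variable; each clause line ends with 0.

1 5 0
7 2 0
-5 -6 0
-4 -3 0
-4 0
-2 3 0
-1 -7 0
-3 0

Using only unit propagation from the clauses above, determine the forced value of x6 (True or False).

False

Unit clause (NOT x4) sets x4 = False.
(NOT x3) is a unit clause: x3 = False.
(NOT x2 OR x3): since x3 = False, the clause reduces to (NOT x2). x2 = False.
(x7 OR x2): since x2 = False, the clause reduces to (x7). x7 = True.
From (NOT x7 OR NOT x1) and x7 = True: x1 = False.
In (x1 OR x5), x1 is now false; x5 must hold, so x5 = True.
(NOT x5 OR NOT x6) with x5 = True leaves only NOT x6, so x6 = False.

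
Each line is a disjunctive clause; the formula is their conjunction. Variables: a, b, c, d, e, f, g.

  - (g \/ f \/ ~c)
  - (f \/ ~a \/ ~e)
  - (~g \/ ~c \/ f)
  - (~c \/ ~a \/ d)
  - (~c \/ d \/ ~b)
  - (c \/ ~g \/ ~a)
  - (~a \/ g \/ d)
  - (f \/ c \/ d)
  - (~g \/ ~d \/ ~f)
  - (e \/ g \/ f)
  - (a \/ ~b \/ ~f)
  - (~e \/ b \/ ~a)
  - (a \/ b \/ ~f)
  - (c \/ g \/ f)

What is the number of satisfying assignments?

Split on f, then a.
  f=1, a=1: c free; 3 ways for (b,d,e,g) × 2^1 = 6.
  f=1, a=0: a clause becomes empty — 0.
  f=0, a=1: a clause becomes empty — 0.
  f=0, a=0: remaining (b,c,d,e,g) ∈ {(0,0,1,0,1); (0,0,1,1,1); (1,0,1,0,1); (1,0,1,1,1)} — 4.
Total: 6 + 0 + 0 + 4 = 10.

10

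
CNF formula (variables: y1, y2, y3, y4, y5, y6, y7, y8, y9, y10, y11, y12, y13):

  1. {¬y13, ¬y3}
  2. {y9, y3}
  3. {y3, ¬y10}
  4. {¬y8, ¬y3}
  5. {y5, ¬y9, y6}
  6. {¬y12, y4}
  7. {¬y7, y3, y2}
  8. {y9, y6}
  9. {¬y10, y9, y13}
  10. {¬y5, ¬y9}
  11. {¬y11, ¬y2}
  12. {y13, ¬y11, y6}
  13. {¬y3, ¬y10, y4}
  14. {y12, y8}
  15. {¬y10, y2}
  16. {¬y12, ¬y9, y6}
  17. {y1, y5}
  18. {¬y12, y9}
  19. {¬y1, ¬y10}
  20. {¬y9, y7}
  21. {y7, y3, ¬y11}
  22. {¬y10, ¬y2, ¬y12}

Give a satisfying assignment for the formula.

y1=T, y2=T, y3=T, y4=T, y5=F, y6=T, y7=T, y8=F, y9=T, y10=F, y11=F, y12=T, y13=F

Pure literal: y4 appears only positively; assign y4 = True.
Pure literal: y6 appears only positively; assign y6 = True.
Set y1 = True and propagate.
  then y10 is forced to False.
The remaining clauses are satisfied by y2 = True, y3 = True, y5 = False, y7 = True, y8 = False, y9 = True, y11 = False, y12 = True, y13 = False.
Every clause has at least one true literal under this assignment.
Check each clause:
  1. {¬y3, ¬y13} — ¬y13 is true.
  2. {y9, y3} — y9 is true.
  3. {y3, ¬y10} — y3 is true.
  4. {¬y8, ¬y3} — ¬y8 is true.
  5. {y5, ¬y9, y6} — y6 is true.
  6. {¬y12, y4} — y4 is true.
  7. {y3, y2, ¬y7} — y2 is true.
  8. {y6, y9} — y9 is true.
  9. {y9, ¬y10, y13} — y9 is true.
  10. {¬y9, ¬y5} — ¬y5 is true.
  11. {¬y2, ¬y11} — ¬y11 is true.
  12. {y13, ¬y11, y6} — ¬y11 is true.
  13. {¬y3, ¬y10, y4} — y4 is true.
  14. {y12, y8} — y12 is true.
  15. {y2, ¬y10} — y2 is true.
  16. {¬y9, y6, ¬y12} — y6 is true.
  17. {y5, y1} — y1 is true.
  18. {y9, ¬y12} — y9 is true.
  19. {¬y10, ¬y1} — ¬y10 is true.
  20. {y7, ¬y9} — y7 is true.
  21. {¬y11, y7, y3} — y3 is true.
  22. {¬y2, ¬y12, ¬y10} — ¬y10 is true.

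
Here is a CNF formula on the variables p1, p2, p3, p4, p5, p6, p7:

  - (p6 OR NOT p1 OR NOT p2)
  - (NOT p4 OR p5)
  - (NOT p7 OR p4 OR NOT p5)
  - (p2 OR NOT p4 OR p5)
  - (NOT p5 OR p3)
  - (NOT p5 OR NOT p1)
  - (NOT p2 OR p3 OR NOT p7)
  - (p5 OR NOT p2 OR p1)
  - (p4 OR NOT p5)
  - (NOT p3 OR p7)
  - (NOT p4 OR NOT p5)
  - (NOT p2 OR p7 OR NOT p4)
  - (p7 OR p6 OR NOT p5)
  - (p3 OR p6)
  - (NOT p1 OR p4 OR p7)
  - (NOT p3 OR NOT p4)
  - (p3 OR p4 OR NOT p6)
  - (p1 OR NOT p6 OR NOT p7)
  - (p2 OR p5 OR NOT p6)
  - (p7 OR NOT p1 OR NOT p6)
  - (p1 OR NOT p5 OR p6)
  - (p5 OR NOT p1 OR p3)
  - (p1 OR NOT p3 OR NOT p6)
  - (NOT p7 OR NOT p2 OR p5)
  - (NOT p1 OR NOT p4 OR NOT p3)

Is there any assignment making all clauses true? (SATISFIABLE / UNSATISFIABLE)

Try p1 = False.
Set p2 = False and propagate.
Set p3 = True and propagate.
  then p7 is forced to True.
  then p4 is forced to False.
  then p5 is forced to False.
  then p6 is forced to False.
So p1 = F, p2 = F, p3 = T, p4 = F, p5 = F, p6 = F, p7 = T is a satisfying assignment.

SATISFIABLE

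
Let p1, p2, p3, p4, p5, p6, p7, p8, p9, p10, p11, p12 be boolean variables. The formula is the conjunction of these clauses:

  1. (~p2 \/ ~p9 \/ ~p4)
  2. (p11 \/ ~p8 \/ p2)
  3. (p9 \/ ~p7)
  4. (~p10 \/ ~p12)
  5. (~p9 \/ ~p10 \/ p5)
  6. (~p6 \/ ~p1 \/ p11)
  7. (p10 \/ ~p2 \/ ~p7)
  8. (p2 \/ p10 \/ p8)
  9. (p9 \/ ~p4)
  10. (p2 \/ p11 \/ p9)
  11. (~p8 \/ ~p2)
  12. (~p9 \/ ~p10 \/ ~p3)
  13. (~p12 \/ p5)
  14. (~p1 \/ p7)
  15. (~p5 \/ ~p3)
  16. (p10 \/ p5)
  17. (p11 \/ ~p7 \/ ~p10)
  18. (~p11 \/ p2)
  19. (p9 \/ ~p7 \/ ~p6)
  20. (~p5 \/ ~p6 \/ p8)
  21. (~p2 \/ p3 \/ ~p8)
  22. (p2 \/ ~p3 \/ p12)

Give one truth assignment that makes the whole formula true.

p1=False  p2=True  p3=False  p4=False  p5=False  p6=True  p7=False  p8=False  p9=False  p10=True  p11=True  p12=False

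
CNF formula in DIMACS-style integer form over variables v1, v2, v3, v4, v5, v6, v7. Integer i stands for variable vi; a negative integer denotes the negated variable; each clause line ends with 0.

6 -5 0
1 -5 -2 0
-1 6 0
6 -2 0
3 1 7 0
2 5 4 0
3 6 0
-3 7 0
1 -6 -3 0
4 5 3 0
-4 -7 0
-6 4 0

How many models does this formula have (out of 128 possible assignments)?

Satisfying assignments:
  v1=1 v2=0 v3=0 v4=1 v5=0 v6=1 v7=0
  v1=1 v2=0 v3=0 v4=1 v5=1 v6=1 v7=0
  v1=1 v2=1 v3=0 v4=1 v5=0 v6=1 v7=0
  v1=1 v2=1 v3=0 v4=1 v5=1 v6=1 v7=0
Count: 4.

4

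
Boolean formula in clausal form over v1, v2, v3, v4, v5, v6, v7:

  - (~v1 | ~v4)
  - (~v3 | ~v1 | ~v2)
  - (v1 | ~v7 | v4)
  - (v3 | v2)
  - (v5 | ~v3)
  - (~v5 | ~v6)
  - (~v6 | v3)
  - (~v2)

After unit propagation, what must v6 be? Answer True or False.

False

Unit clause (~v2) sets v2 = False.
(v2 | v3) with v2 = False leaves only v3, so v3 = True.
(v5 | ~v3) with v3 = True leaves only v5, so v5 = True.
(~v5 | ~v6) with v5 = True leaves only ~v6, so v6 = False.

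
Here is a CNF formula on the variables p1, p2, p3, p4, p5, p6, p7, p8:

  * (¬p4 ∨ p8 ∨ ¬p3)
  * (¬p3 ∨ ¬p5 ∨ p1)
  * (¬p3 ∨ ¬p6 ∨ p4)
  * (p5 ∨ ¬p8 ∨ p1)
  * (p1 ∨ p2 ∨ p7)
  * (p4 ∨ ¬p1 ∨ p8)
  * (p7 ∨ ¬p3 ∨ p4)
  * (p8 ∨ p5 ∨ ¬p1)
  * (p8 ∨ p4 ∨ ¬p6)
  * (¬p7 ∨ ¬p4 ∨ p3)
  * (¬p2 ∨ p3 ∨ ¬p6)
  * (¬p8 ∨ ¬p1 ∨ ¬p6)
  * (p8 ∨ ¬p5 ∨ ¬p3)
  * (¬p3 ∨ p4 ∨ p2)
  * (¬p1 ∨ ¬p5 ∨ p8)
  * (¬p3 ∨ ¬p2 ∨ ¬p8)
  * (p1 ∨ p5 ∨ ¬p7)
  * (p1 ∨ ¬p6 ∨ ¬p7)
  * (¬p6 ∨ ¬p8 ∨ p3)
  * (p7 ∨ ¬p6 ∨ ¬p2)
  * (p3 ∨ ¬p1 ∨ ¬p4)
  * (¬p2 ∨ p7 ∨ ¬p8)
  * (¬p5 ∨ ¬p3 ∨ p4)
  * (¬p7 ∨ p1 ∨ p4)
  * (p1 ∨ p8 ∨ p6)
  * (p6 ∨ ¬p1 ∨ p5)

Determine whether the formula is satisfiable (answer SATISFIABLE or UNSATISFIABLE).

SATISFIABLE

Try p1 = True.
The remaining clauses are satisfied by p2 = False, p3 = True, p4 = True, p5 = True, p6 = False, p7 = True, p8 = True.
So p1=True  p2=False  p3=True  p4=True  p5=True  p6=False  p7=True  p8=True is a satisfying assignment.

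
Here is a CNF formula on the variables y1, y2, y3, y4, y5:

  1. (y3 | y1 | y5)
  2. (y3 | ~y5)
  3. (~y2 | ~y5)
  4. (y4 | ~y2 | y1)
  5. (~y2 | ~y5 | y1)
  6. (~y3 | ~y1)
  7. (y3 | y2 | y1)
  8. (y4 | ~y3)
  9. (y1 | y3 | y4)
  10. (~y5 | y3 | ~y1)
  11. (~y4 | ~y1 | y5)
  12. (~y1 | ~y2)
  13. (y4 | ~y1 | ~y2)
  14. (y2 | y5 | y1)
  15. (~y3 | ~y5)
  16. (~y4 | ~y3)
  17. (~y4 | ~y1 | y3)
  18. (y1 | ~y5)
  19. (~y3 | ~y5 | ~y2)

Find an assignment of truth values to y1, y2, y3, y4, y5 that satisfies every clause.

Branch on y1: take y1 = True.
  then y3 is forced to False.
  then y5 is forced to False.
  then y4 is forced to False.
  then y2 is forced to False.

y1=T  y2=F  y3=F  y4=F  y5=F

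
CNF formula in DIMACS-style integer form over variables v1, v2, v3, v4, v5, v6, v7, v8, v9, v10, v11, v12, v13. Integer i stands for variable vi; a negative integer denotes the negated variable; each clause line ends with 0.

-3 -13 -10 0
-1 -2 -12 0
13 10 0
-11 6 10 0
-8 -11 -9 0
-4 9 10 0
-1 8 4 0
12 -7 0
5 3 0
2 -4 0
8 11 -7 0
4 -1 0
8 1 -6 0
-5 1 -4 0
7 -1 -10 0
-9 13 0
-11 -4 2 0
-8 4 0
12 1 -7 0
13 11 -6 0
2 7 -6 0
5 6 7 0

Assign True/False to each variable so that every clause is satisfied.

v1 = False, v2 = True, v3 = False, v4 = False, v5 = True, v6 = False, v7 = False, v8 = False, v9 = False, v10 = True, v11 = False, v12 = True, v13 = True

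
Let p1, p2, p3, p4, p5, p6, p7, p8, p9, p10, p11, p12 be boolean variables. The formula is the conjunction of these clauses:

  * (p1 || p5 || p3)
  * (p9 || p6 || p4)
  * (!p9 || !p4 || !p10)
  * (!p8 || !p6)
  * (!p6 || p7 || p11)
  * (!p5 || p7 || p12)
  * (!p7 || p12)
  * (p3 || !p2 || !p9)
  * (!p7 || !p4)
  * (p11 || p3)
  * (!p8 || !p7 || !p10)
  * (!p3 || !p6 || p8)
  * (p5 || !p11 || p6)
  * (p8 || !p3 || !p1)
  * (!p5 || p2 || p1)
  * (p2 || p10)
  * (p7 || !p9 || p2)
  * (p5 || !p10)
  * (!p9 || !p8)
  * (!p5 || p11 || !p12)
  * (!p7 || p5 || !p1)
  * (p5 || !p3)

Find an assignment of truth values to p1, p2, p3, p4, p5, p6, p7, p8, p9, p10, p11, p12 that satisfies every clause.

p1 = 1, p2 = 0, p3 = 0, p4 = 0, p5 = 1, p6 = 1, p7 = 0, p8 = 0, p9 = 0, p10 = 1, p11 = 1, p12 = 1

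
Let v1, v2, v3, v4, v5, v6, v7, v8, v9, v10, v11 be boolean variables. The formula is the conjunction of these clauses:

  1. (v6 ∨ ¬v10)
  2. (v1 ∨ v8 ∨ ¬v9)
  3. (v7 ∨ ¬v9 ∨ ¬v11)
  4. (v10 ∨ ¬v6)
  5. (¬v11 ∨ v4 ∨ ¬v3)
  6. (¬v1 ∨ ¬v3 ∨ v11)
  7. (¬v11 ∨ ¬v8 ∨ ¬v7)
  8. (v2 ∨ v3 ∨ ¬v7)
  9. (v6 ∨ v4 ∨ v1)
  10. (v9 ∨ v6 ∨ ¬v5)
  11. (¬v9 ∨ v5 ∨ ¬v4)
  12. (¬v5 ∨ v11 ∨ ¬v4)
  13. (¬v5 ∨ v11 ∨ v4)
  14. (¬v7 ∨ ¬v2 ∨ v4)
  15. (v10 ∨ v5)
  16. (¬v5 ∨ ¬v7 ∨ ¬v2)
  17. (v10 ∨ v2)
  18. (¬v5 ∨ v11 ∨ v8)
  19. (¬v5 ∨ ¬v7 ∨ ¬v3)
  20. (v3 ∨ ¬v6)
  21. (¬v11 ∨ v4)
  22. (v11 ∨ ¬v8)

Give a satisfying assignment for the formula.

v1=F, v2=T, v3=T, v4=F, v5=F, v6=T, v7=F, v8=F, v9=F, v10=T, v11=F

Check each clause:
  1. (v6 ∨ ¬v10) — v6 is true.
  2. (v8 ∨ v1 ∨ ¬v9) — ¬v9 is true.
  3. (v7 ∨ ¬v11 ∨ ¬v9) — ¬v9 is true.
  4. (¬v6 ∨ v10) — v10 is true.
  5. (¬v3 ∨ ¬v11 ∨ v4) — ¬v11 is true.
  6. (¬v3 ∨ v11 ∨ ¬v1) — ¬v1 is true.
  7. (¬v7 ∨ ¬v11 ∨ ¬v8) — ¬v8 is true.
  8. (¬v7 ∨ v3 ∨ v2) — ¬v7 is true.
  9. (v6 ∨ v4 ∨ v1) — v6 is true.
  10. (v6 ∨ v9 ∨ ¬v5) — ¬v5 is true.
  11. (¬v9 ∨ v5 ∨ ¬v4) — ¬v4 is true.
  12. (v11 ∨ ¬v4 ∨ ¬v5) — ¬v4 is true.
  13. (v4 ∨ v11 ∨ ¬v5) — ¬v5 is true.
  14. (¬v7 ∨ v4 ∨ ¬v2) — ¬v7 is true.
  15. (v5 ∨ v10) — v10 is true.
  16. (¬v7 ∨ ¬v5 ∨ ¬v2) — ¬v7 is true.
  17. (v10 ∨ v2) — v2 is true.
  18. (¬v5 ∨ v8 ∨ v11) — ¬v5 is true.
  19. (¬v5 ∨ ¬v3 ∨ ¬v7) — ¬v7 is true.
  20. (v3 ∨ ¬v6) — v3 is true.
  21. (¬v11 ∨ v4) — ¬v11 is true.
  22. (¬v8 ∨ v11) — ¬v8 is true.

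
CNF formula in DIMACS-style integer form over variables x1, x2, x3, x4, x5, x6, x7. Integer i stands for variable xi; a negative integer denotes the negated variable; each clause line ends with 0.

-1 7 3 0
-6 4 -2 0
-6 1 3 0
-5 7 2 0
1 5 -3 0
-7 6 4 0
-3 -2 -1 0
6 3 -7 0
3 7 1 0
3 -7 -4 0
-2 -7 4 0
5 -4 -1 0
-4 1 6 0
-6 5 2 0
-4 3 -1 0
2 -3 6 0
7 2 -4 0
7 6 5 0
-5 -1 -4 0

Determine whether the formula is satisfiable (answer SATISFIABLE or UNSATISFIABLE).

Set x1 = False and propagate.
Set x2 = True and propagate.
Try x3 = True.
  then x5 is forced to True.
For the remaining variables, x4 = False, x6 = False, x7 = False works.
Every clause has at least one true literal under this assignment.
So x1 = 0  x2 = 1  x3 = 1  x4 = 0  x5 = 1  x6 = 0  x7 = 0 is a satisfying assignment.

SATISFIABLE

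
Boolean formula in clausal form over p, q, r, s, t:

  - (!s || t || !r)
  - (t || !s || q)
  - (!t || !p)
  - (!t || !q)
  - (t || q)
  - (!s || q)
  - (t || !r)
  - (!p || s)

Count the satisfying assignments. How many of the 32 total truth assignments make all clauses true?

Satisfying assignments:
  p=0 q=0 r=0 s=0 t=1
  p=0 q=0 r=1 s=0 t=1
  p=0 q=1 r=0 s=0 t=0
  p=0 q=1 r=0 s=1 t=0
  p=1 q=1 r=0 s=1 t=0
That's 5 in total.

5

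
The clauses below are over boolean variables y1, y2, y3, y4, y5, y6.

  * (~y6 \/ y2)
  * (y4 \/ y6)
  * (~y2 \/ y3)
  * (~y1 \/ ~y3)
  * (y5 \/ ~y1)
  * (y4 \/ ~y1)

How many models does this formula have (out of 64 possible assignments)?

11

Split on y1, then y2.
  y1=1, y2=1: a clause becomes empty — 0.
  y1=1, y2=0: remaining (y3,y4,y5,y6) ∈ {(0,1,1,0)} — 1.
  y1=0, y2=1: y5 free; 3 ways for (y3,y4,y6) × 2^1 = 6.
  y1=0, y2=0: remaining (y3,y4,y5,y6) ∈ {(0,1,0,0); (0,1,1,0); (1,1,0,0); (1,1,1,0)} — 4.
Total: 0 + 1 + 6 + 4 = 11.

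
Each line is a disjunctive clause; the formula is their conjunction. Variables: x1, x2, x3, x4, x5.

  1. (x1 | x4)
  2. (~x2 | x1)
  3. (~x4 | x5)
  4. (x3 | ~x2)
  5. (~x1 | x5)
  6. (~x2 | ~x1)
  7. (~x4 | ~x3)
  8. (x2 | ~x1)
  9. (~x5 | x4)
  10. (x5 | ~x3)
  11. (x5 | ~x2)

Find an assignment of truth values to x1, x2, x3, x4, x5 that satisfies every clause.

x1=False, x2=False, x3=False, x4=True, x5=True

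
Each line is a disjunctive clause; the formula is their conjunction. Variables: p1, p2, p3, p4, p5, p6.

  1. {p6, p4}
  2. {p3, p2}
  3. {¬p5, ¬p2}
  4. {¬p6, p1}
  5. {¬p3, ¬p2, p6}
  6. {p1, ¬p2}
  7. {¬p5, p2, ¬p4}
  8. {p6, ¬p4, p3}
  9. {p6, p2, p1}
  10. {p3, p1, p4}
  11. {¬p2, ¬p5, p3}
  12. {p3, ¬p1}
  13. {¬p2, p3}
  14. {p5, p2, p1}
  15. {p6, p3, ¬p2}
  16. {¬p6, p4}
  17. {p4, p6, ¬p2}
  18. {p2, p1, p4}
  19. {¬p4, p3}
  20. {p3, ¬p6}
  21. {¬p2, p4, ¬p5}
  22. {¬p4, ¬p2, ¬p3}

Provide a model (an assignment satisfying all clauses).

p1 = True, p2 = False, p3 = True, p4 = True, p5 = False, p6 = False

Branch on p1: take p1 = True.
  then p3 is forced to True.
Branch on p2: take p2 = False.
For the remaining variables, p4 = True, p5 = False, p6 = False works.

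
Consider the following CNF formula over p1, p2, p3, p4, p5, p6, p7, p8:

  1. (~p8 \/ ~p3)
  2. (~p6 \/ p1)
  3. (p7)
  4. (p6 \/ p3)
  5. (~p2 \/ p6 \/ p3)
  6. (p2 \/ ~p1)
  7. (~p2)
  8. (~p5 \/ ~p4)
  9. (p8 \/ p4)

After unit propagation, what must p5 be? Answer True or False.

False

(p7) is a unit clause: p7 = True.
(~p2) stands alone — p2 = False.
From (p2 \/ ~p1) and p2 = False: p1 = False.
(~p6 \/ p1): since p1 = False, the clause reduces to (~p6). p6 = False.
From (p6 \/ p3) and p6 = False: p3 = True.
In (~p8 \/ ~p3), ~p3 is now false; ~p8 must hold, so p8 = False.
(p8 \/ p4): since p8 = False, the clause reduces to (p4). p4 = True.
(~p5 \/ ~p4) with p4 = True leaves only ~p5, so p5 = False.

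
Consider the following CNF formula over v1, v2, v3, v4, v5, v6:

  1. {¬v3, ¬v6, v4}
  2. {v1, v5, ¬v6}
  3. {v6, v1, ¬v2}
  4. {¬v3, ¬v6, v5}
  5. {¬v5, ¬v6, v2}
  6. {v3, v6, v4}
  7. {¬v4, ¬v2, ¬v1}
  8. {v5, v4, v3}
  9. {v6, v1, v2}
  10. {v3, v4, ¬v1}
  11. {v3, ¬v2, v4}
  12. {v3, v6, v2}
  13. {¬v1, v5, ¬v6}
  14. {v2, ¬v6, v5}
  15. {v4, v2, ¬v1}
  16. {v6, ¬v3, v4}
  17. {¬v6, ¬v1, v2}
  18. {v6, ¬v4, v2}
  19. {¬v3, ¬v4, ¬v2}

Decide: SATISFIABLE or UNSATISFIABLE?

SATISFIABLE

Set v1 = False and propagate.
Branch on v2: take v2 = True.
  then v6 is forced to True.
  then v5 is forced to True.
For the remaining variables, v3 = False, v4 = True works.
So v1 = F  v2 = T  v3 = F  v4 = T  v5 = T  v6 = T is a satisfying assignment.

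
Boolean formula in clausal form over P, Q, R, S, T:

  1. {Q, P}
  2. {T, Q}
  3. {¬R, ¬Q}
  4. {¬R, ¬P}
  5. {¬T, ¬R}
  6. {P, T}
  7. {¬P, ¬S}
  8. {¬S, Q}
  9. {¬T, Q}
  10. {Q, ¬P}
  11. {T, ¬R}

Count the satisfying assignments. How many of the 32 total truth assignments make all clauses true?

The models are:
  P=0 Q=1 R=0 S=0 T=1
  P=0 Q=1 R=0 S=1 T=1
  P=1 Q=1 R=0 S=0 T=0
  P=1 Q=1 R=0 S=0 T=1
Count: 4.

4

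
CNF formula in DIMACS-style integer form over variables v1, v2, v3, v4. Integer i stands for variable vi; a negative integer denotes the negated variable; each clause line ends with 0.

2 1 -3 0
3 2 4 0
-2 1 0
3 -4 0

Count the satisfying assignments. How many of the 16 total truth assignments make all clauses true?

Satisfying assignments:
  v1=T v2=F v3=T v4=F
  v1=T v2=F v3=T v4=T
  v1=T v2=T v3=F v4=F
  v1=T v2=T v3=T v4=F
  v1=T v2=T v3=T v4=T
Count: 5.

5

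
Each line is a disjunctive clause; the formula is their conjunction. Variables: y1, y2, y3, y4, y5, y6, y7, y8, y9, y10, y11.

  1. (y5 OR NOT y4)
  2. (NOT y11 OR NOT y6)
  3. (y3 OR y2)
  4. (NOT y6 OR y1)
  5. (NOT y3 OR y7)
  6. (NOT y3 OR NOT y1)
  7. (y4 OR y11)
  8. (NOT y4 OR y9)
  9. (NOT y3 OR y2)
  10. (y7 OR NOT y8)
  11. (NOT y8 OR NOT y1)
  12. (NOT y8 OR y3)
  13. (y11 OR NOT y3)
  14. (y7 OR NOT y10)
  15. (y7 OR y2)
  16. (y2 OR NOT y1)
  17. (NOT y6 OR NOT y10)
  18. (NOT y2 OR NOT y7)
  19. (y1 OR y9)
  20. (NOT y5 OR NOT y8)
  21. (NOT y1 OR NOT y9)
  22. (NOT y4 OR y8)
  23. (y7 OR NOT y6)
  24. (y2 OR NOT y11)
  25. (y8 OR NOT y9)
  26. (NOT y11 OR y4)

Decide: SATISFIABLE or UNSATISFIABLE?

y1 = True:
  propagation gives y3=False, y2=True, y8=False, y7=False; an empty clause results — contradiction.
y1 = False:
  propagation gives y6=False, y9=True, y8=True, y7=True; an empty clause results — contradiction.
Every branch closes, so no satisfying assignment exists.

UNSATISFIABLE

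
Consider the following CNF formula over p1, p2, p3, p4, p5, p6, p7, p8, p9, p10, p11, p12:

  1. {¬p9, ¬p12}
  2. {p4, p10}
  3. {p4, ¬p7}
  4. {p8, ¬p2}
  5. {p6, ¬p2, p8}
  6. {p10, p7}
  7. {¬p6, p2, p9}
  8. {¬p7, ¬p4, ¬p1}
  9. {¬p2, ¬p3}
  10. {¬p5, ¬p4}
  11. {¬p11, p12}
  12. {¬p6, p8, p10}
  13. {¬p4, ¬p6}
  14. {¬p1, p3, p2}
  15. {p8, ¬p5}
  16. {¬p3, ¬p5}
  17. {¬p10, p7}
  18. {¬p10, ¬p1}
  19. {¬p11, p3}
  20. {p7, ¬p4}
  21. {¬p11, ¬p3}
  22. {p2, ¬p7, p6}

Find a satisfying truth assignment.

p1 = F, p2 = T, p3 = F, p4 = T, p5 = F, p6 = F, p7 = T, p8 = T, p9 = T, p10 = T, p11 = F, p12 = F

p1 occurs only negated in the remaining clauses — set p1 = False.
Pure literal: p5 appears only negated; assign p5 = False.
Set p2 = True and propagate.
  then p8 is forced to True.
  then p3 is forced to False.
  then p11 is forced to False.
Set p4 = True and propagate.
  then p6 is forced to False.
  then p7 is forced to True.
Try p9 = True.
  then p12 is forced to False.
p10 is now unconstrained; take p10 = True.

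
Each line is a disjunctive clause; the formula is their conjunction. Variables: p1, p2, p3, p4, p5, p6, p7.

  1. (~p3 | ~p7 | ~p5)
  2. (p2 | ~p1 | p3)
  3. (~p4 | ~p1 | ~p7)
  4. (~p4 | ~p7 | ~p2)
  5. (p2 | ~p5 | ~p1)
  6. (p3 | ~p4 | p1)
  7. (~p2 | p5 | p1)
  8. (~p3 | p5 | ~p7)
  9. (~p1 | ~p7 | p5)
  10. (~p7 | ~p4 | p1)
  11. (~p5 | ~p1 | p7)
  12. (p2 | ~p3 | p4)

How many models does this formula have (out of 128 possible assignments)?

Split on p1, then p7.
  p1=T, p7=T: remaining (p2,p3,p4,p5,p6) ∈ {(T,F,F,T,F); (T,F,F,T,T)} — 2.
  p1=T, p7=F: p6 free; 5 ways for (p2,p3,p4,p5) × 2^1 = 10.
  p1=F, p7=T: p6 free; 3 ways for (p2,p3,p4,p5) × 2^1 = 6.
  p1=F, p7=F: p6 free; 7 ways for (p2,p3,p4,p5) × 2^1 = 14.
Total: 2 + 10 + 6 + 14 = 32.

32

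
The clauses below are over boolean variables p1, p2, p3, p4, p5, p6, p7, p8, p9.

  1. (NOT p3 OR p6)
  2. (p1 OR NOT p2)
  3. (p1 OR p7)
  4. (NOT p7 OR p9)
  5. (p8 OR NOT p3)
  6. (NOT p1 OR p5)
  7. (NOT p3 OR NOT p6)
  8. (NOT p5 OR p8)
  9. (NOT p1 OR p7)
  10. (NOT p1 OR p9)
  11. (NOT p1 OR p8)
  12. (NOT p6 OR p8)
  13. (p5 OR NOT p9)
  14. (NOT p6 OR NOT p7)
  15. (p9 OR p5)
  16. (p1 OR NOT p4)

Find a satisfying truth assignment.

p1 = 1  p2 = 0  p3 = 0  p4 = 1  p5 = 1  p6 = 0  p7 = 1  p8 = 1  p9 = 1

Pure literal: p2 appears only negated; assign p2 = False.
p3 occurs only negated in the remaining clauses — set p3 = False.
Branch on p1: take p1 = True.
  then p5 is forced to True.
  then p8 is forced to True.
  then p7 is forced to True.
  then p9 is forced to True.
  then p6 is forced to False.
p4 is now unconstrained; take p4 = True.
Every clause has at least one true literal under this assignment.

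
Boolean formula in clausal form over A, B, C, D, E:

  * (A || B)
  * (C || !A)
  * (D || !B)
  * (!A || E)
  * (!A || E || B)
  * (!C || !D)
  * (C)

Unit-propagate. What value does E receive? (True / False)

(C) is a unit clause: C = True.
(!D || !C) with C = True leaves only !D, so D = False.
(!B || D): since D = False, the clause reduces to (!B). B = False.
(A || B) with B = False leaves only A, so A = True.
(E || !A) with A = True leaves only E, so E = True.

True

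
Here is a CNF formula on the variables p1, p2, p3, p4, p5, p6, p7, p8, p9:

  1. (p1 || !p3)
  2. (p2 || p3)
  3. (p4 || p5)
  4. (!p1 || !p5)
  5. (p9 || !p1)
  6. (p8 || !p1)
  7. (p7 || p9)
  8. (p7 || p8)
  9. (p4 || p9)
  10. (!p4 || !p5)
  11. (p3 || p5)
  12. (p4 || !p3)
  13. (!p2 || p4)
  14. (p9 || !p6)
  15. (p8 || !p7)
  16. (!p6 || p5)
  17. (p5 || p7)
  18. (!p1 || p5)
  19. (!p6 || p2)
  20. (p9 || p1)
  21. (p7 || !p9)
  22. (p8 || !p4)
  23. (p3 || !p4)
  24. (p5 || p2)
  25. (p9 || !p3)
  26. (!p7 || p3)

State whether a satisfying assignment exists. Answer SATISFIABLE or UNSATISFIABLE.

p5 = True:
  propagation gives p1=False, p3=False, p2=True, p4=False; an empty clause results — contradiction.
p5 = False:
  propagation gives p4=True, p3=True, p1=True; an empty clause results — contradiction.
Every branch closes, so no satisfying assignment exists.

UNSATISFIABLE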